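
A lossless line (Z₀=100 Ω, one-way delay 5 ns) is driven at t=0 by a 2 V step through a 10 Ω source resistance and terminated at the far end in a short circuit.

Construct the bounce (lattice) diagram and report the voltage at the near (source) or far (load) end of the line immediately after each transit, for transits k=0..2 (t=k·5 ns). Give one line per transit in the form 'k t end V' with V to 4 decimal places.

0 0 source 1.8182
1 5 load 0.0000
2 10 source 1.4876

Γ_L=-1.000000, Γ_S=-0.818182; launch V₁=2·100/110=1.818182
k=0 src: V=1.8182
k=1 load: inc=1.818182, refl=1.818182·-1.000000=-1.8182; V=0.000000+1.818182+-1.818182=0.0000
k=2 src: inc=-1.818182, refl=-1.818182·-0.818182=1.4876; V=1.818182+-1.818182+1.487603=1.4876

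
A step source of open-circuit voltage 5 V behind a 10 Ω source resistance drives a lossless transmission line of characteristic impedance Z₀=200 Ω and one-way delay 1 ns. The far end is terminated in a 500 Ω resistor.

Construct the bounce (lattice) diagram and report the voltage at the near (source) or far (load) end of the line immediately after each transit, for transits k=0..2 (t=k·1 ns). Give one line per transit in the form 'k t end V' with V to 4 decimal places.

0 0 source 4.7619
1 1 load 6.8027
2 2 source 4.9563

Γ_L=0.428571, Γ_S=-0.904762; launch V₁=5·200/210=4.761905
k=0 src: V=4.7619
k=1 load: inc=4.761905, refl=4.761905·0.428571=2.0408; V=0.000000+4.761905+2.040816=6.8027
k=2 src: inc=2.040816, refl=2.040816·-0.904762=-1.8465; V=4.761905+2.040816+-1.846453=4.9563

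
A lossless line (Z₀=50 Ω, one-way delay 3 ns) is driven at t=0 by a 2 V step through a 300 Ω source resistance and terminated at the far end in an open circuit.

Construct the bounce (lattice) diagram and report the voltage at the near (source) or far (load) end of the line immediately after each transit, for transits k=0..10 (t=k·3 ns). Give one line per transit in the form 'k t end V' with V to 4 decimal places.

0 0 source 0.2857
1 3 load 0.5714
2 6 source 0.7755
3 9 load 0.9796
4 12 source 1.1254
5 15 load 1.2711
6 18 source 1.3753
7 21 load 1.4794
8 24 source 1.5538
9 27 load 1.6281
10 30 source 1.6813

Γ_L=1.000000, Γ_S=0.714286; launch V₁=2·50/350=0.285714
k=0 src: V=0.2857
k=1 load: inc=0.285714, refl=0.285714·1.000000=0.2857; V=0.000000+0.285714+0.285714=0.5714
k=2 src: inc=0.285714, refl=0.285714·0.714286=0.2041; V=0.285714+0.285714+0.204082=0.7755
k=3 load: inc=0.204082, refl=0.204082·1.000000=0.2041; V=0.571429+0.204082+0.204082=0.9796
k=4 src: inc=0.204082, refl=0.204082·0.714286=0.1458; V=0.775510+0.204082+0.145773=1.1254
k=5 load: inc=0.145773, refl=0.145773·1.000000=0.1458; V=0.979592+0.145773+0.145773=1.2711
k=6 src: inc=0.145773, refl=0.145773·0.714286=0.1041; V=1.125364+0.145773+0.104123=1.3753
k=7 load: inc=0.104123, refl=0.104123·1.000000=0.1041; V=1.271137+0.104123+0.104123=1.4794
k=8 src: inc=0.104123, refl=0.104123·0.714286=0.0744; V=1.375260+0.104123+0.074374=1.5538
k=9 load: inc=0.074374, refl=0.074374·1.000000=0.0744; V=1.479384+0.074374+0.074374=1.6281
k=10 src: inc=0.074374, refl=0.074374·0.714286=0.0531; V=1.553757+0.074374+0.053124=1.6813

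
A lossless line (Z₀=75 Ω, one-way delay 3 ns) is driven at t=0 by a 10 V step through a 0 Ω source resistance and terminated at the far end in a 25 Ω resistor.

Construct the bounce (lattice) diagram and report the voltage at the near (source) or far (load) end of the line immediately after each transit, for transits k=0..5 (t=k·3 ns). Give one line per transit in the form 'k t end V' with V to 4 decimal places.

Γ_L=-0.500000, Γ_S=-1.000000; launch V₁=10·75/75=10.000000
k=0 src: V=10.0000
k=1 load: inc=10.000000, refl=10.000000·-0.500000=-5.0000; V=0.000000+10.000000+-5.000000=5.0000
k=2 src: inc=-5.000000, refl=-5.000000·-1.000000=5.0000; V=10.000000+-5.000000+5.000000=10.0000
k=3 load: inc=5.000000, refl=5.000000·-0.500000=-2.5000; V=5.000000+5.000000+-2.500000=7.5000
k=4 src: inc=-2.500000, refl=-2.500000·-1.000000=2.5000; V=10.000000+-2.500000+2.500000=10.0000
k=5 load: inc=2.500000, refl=2.500000·-0.500000=-1.2500; V=7.500000+2.500000+-1.250000=8.7500

0 0 source 10.0000
1 3 load 5.0000
2 6 source 10.0000
3 9 load 7.5000
4 12 source 10.0000
5 15 load 8.7500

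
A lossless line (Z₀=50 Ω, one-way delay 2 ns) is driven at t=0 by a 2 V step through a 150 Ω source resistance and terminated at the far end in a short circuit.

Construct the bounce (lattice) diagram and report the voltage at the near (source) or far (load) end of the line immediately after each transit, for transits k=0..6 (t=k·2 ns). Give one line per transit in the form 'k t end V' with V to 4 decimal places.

Γ_L=-1.000000, Γ_S=0.500000; launch V₁=2·50/200=0.500000
k=0 src: V=0.5000
k=1 load: inc=0.500000, refl=0.500000·-1.000000=-0.5000; V=0.000000+0.500000+-0.500000=0.0000
k=2 src: inc=-0.500000, refl=-0.500000·0.500000=-0.2500; V=0.500000+-0.500000+-0.250000=-0.2500
k=3 load: inc=-0.250000, refl=-0.250000·-1.000000=0.2500; V=0.000000+-0.250000+0.250000=0.0000
k=4 src: inc=0.250000, refl=0.250000·0.500000=0.1250; V=-0.250000+0.250000+0.125000=0.1250
k=5 load: inc=0.125000, refl=0.125000·-1.000000=-0.1250; V=0.000000+0.125000+-0.125000=0.0000
k=6 src: inc=-0.125000, refl=-0.125000·0.500000=-0.0625; V=0.125000+-0.125000+-0.062500=-0.0625

0 0 source 0.5000
1 2 load 0.0000
2 4 source -0.2500
3 6 load 0.0000
4 8 source 0.1250
5 10 load 0.0000
6 12 source -0.0625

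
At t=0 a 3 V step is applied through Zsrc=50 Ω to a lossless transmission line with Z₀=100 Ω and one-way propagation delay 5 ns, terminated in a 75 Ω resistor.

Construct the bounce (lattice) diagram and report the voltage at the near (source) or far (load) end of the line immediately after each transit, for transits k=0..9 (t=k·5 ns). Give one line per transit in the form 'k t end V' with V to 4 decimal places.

Γ_L=-0.142857, Γ_S=-0.333333; launch V₁=3·100/150=2.000000
k=0 src: V=2.0000
k=1 load: inc=2.000000, refl=2.000000·-0.142857=-0.2857; V=0.000000+2.000000+-0.285714=1.7143
k=2 src: inc=-0.285714, refl=-0.285714·-0.333333=0.0952; V=2.000000+-0.285714+0.095238=1.8095
k=3 load: inc=0.095238, refl=0.095238·-0.142857=-0.0136; V=1.714286+0.095238+-0.013605=1.7959
k=4 src: inc=-0.013605, refl=-0.013605·-0.333333=0.0045; V=1.809524+-0.013605+0.004535=1.8005
k=5 load: inc=0.004535, refl=0.004535·-0.142857=-0.0006; V=1.795918+0.004535+-0.000648=1.7998
k=6 src: inc=-0.000648, refl=-0.000648·-0.333333=0.0002; V=1.800454+-0.000648+0.000216=1.8000
k=7 load: inc=0.000216, refl=0.000216·-0.142857=-0.0000; V=1.799806+0.000216+-0.000031=1.8000
k=8 src: inc=-0.000031, refl=-0.000031·-0.333333=0.0000; V=1.800022+-0.000031+0.000010=1.8000
k=9 load: inc=0.000010, refl=0.000010·-0.142857=-0.0000; V=1.799991+0.000010+-0.000001=1.8000

0 0 source 2.0000
1 5 load 1.7143
2 10 source 1.8095
3 15 load 1.7959
4 20 source 1.8005
5 25 load 1.7998
6 30 source 1.8000
7 35 load 1.8000
8 40 source 1.8000
9 45 load 1.8000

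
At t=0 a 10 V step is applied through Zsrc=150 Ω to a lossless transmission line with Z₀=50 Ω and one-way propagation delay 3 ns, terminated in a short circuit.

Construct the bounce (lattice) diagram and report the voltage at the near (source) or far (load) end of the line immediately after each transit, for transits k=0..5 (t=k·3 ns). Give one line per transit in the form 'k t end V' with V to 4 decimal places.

0 0 source 2.5000
1 3 load 0.0000
2 6 source -1.2500
3 9 load 0.0000
4 12 source 0.6250
5 15 load 0.0000

Γ_L=-1.000000, Γ_S=0.500000; launch V₁=10·50/200=2.500000
k=0 src: V=2.5000
k=1 load: inc=2.500000, refl=2.500000·-1.000000=-2.5000; V=0.000000+2.500000+-2.500000=0.0000
k=2 src: inc=-2.500000, refl=-2.500000·0.500000=-1.2500; V=2.500000+-2.500000+-1.250000=-1.2500
k=3 load: inc=-1.250000, refl=-1.250000·-1.000000=1.2500; V=0.000000+-1.250000+1.250000=0.0000
k=4 src: inc=1.250000, refl=1.250000·0.500000=0.6250; V=-1.250000+1.250000+0.625000=0.6250
k=5 load: inc=0.625000, refl=0.625000·-1.000000=-0.6250; V=0.000000+0.625000+-0.625000=0.0000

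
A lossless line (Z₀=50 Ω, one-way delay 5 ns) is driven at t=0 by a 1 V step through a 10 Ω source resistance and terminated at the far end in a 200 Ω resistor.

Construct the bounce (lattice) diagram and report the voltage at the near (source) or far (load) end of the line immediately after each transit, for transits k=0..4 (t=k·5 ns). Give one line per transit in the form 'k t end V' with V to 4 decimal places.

0 0 source 0.8333
1 5 load 1.3333
2 10 source 1.0000
3 15 load 0.8000
4 20 source 0.9333

Γ_L=0.600000, Γ_S=-0.666667; launch V₁=1·50/60=0.833333
k=0 src: V=0.8333
k=1 load: inc=0.833333, refl=0.833333·0.600000=0.5000; V=0.000000+0.833333+0.500000=1.3333
k=2 src: inc=0.500000, refl=0.500000·-0.666667=-0.3333; V=0.833333+0.500000+-0.333333=1.0000
k=3 load: inc=-0.333333, refl=-0.333333·0.600000=-0.2000; V=1.333333+-0.333333+-0.200000=0.8000
k=4 src: inc=-0.200000, refl=-0.200000·-0.666667=0.1333; V=1.000000+-0.200000+0.133333=0.9333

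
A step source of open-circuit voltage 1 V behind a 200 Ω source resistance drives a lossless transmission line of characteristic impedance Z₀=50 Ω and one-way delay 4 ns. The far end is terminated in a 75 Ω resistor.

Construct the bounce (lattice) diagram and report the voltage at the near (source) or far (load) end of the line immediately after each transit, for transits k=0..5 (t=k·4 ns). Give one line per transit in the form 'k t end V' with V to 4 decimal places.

Γ_L=0.200000, Γ_S=0.600000; launch V₁=1·50/250=0.200000
k=0 src: V=0.2000
k=1 load: inc=0.200000, refl=0.200000·0.200000=0.0400; V=0.000000+0.200000+0.040000=0.2400
k=2 src: inc=0.040000, refl=0.040000·0.600000=0.0240; V=0.200000+0.040000+0.024000=0.2640
k=3 load: inc=0.024000, refl=0.024000·0.200000=0.0048; V=0.240000+0.024000+0.004800=0.2688
k=4 src: inc=0.004800, refl=0.004800·0.600000=0.0029; V=0.264000+0.004800+0.002880=0.2717
k=5 load: inc=0.002880, refl=0.002880·0.200000=0.0006; V=0.268800+0.002880+0.000576=0.2723

0 0 source 0.2000
1 4 load 0.2400
2 8 source 0.2640
3 12 load 0.2688
4 16 source 0.2717
5 20 load 0.2723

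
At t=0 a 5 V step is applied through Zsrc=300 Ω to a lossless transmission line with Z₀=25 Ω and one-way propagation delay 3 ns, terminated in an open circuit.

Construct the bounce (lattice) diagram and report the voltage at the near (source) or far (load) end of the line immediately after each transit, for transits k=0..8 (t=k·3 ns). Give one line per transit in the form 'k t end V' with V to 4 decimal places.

Γ_L=1.000000, Γ_S=0.846154; launch V₁=5·25/325=0.384615
k=0 src: V=0.3846
k=1 load: inc=0.384615, refl=0.384615·1.000000=0.3846; V=0.000000+0.384615+0.384615=0.7692
k=2 src: inc=0.384615, refl=0.384615·0.846154=0.3254; V=0.384615+0.384615+0.325444=1.0947
k=3 load: inc=0.325444, refl=0.325444·1.000000=0.3254; V=0.769231+0.325444+0.325444=1.4201
k=4 src: inc=0.325444, refl=0.325444·0.846154=0.2754; V=1.094675+0.325444+0.275376=1.6955
k=5 load: inc=0.275376, refl=0.275376·1.000000=0.2754; V=1.420118+0.275376+0.275376=1.9709
k=6 src: inc=0.275376, refl=0.275376·0.846154=0.2330; V=1.695494+0.275376+0.233010=2.2039
k=7 load: inc=0.233010, refl=0.233010·1.000000=0.2330; V=1.970869+0.233010+0.233010=2.4369
k=8 src: inc=0.233010, refl=0.233010·0.846154=0.1972; V=2.203879+0.233010+0.197162=2.6341

0 0 source 0.3846
1 3 load 0.7692
2 6 source 1.0947
3 9 load 1.4201
4 12 source 1.6955
5 15 load 1.9709
6 18 source 2.2039
7 21 load 2.4369
8 24 source 2.6341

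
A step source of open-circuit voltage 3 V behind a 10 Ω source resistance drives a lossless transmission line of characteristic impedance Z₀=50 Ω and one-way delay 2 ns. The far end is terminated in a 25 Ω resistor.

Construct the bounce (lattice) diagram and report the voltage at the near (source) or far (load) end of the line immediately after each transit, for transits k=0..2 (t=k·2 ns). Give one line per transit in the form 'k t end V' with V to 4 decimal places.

Γ_L=-0.333333, Γ_S=-0.666667; launch V₁=3·50/60=2.500000
k=0 src: V=2.5000
k=1 load: inc=2.500000, refl=2.500000·-0.333333=-0.8333; V=0.000000+2.500000+-0.833333=1.6667
k=2 src: inc=-0.833333, refl=-0.833333·-0.666667=0.5556; V=2.500000+-0.833333+0.555556=2.2222

0 0 source 2.5000
1 2 load 1.6667
2 4 source 2.2222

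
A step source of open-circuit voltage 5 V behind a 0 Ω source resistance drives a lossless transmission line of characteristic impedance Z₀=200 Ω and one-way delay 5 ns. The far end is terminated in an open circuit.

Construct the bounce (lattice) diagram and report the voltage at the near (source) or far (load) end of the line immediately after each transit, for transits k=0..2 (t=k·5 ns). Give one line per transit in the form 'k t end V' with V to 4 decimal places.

Γ_L=1.000000, Γ_S=-1.000000; launch V₁=5·200/200=5.000000
k=0 src: V=5.0000
k=1 load: inc=5.000000, refl=5.000000·1.000000=5.0000; V=0.000000+5.000000+5.000000=10.0000
k=2 src: inc=5.000000, refl=5.000000·-1.000000=-5.0000; V=5.000000+5.000000+-5.000000=5.0000

0 0 source 5.0000
1 5 load 10.0000
2 10 source 5.0000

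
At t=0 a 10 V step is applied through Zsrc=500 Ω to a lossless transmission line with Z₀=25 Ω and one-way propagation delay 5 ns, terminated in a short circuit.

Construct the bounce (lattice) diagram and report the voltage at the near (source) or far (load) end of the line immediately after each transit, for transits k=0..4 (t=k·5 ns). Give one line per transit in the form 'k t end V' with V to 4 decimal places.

0 0 source 0.4762
1 5 load 0.0000
2 10 source -0.4308
3 15 load 0.0000
4 20 source 0.3898

Γ_L=-1.000000, Γ_S=0.904762; launch V₁=10·25/525=0.476190
k=0 src: V=0.4762
k=1 load: inc=0.476190, refl=0.476190·-1.000000=-0.4762; V=0.000000+0.476190+-0.476190=0.0000
k=2 src: inc=-0.476190, refl=-0.476190·0.904762=-0.4308; V=0.476190+-0.476190+-0.430839=-0.4308
k=3 load: inc=-0.430839, refl=-0.430839·-1.000000=0.4308; V=0.000000+-0.430839+0.430839=0.0000
k=4 src: inc=0.430839, refl=0.430839·0.904762=0.3898; V=-0.430839+0.430839+0.389807=0.3898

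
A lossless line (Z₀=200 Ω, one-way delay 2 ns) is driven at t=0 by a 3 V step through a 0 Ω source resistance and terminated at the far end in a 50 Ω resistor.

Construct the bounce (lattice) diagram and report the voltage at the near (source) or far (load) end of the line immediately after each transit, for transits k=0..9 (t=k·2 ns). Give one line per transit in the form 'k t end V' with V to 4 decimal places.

Γ_L=-0.600000, Γ_S=-1.000000; launch V₁=3·200/200=3.000000
k=0 src: V=3.0000
k=1 load: inc=3.000000, refl=3.000000·-0.600000=-1.8000; V=0.000000+3.000000+-1.800000=1.2000
k=2 src: inc=-1.800000, refl=-1.800000·-1.000000=1.8000; V=3.000000+-1.800000+1.800000=3.0000
k=3 load: inc=1.800000, refl=1.800000·-0.600000=-1.0800; V=1.200000+1.800000+-1.080000=1.9200
k=4 src: inc=-1.080000, refl=-1.080000·-1.000000=1.0800; V=3.000000+-1.080000+1.080000=3.0000
k=5 load: inc=1.080000, refl=1.080000·-0.600000=-0.6480; V=1.920000+1.080000+-0.648000=2.3520
k=6 src: inc=-0.648000, refl=-0.648000·-1.000000=0.6480; V=3.000000+-0.648000+0.648000=3.0000
k=7 load: inc=0.648000, refl=0.648000·-0.600000=-0.3888; V=2.352000+0.648000+-0.388800=2.6112
k=8 src: inc=-0.388800, refl=-0.388800·-1.000000=0.3888; V=3.000000+-0.388800+0.388800=3.0000
k=9 load: inc=0.388800, refl=0.388800·-0.600000=-0.2333; V=2.611200+0.388800+-0.233280=2.7667

0 0 source 3.0000
1 2 load 1.2000
2 4 source 3.0000
3 6 load 1.9200
4 8 source 3.0000
5 10 load 2.3520
6 12 source 3.0000
7 14 load 2.6112
8 16 source 3.0000
9 18 load 2.7667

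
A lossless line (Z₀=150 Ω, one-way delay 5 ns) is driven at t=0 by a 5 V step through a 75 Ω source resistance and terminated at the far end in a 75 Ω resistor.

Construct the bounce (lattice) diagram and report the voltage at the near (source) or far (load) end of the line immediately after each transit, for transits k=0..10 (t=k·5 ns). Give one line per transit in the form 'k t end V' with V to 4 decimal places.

0 0 source 3.3333
1 5 load 2.2222
2 10 source 2.5926
3 15 load 2.4691
4 20 source 2.5103
5 25 load 2.4966
6 30 source 2.5011
7 35 load 2.4996
8 40 source 2.5001
9 45 load 2.5000
10 50 source 2.5000

Γ_L=-0.333333, Γ_S=-0.333333; launch V₁=5·150/225=3.333333
k=0 src: V=3.3333
k=1 load: inc=3.333333, refl=3.333333·-0.333333=-1.1111; V=0.000000+3.333333+-1.111111=2.2222
k=2 src: inc=-1.111111, refl=-1.111111·-0.333333=0.3704; V=3.333333+-1.111111+0.370370=2.5926
k=3 load: inc=0.370370, refl=0.370370·-0.333333=-0.1235; V=2.222222+0.370370+-0.123457=2.4691
k=4 src: inc=-0.123457, refl=-0.123457·-0.333333=0.0412; V=2.592593+-0.123457+0.041152=2.5103
k=5 load: inc=0.041152, refl=0.041152·-0.333333=-0.0137; V=2.469136+0.041152+-0.013717=2.4966
k=6 src: inc=-0.013717, refl=-0.013717·-0.333333=0.0046; V=2.510288+-0.013717+0.004572=2.5011
k=7 load: inc=0.004572, refl=0.004572·-0.333333=-0.0015; V=2.496571+0.004572+-0.001524=2.4996
k=8 src: inc=-0.001524, refl=-0.001524·-0.333333=0.0005; V=2.501143+-0.001524+0.000508=2.5001
k=9 load: inc=0.000508, refl=0.000508·-0.333333=-0.0002; V=2.499619+0.000508+-0.000169=2.5000
k=10 src: inc=-0.000169, refl=-0.000169·-0.333333=0.0001; V=2.500127+-0.000169+0.000056=2.5000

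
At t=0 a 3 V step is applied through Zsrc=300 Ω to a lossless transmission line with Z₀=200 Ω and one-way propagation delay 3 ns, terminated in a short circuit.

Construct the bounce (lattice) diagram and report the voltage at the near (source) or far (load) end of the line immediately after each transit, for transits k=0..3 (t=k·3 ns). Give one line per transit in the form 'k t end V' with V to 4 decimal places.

Γ_L=-1.000000, Γ_S=0.200000; launch V₁=3·200/500=1.200000
k=0 src: V=1.2000
k=1 load: inc=1.200000, refl=1.200000·-1.000000=-1.2000; V=0.000000+1.200000+-1.200000=0.0000
k=2 src: inc=-1.200000, refl=-1.200000·0.200000=-0.2400; V=1.200000+-1.200000+-0.240000=-0.2400
k=3 load: inc=-0.240000, refl=-0.240000·-1.000000=0.2400; V=0.000000+-0.240000+0.240000=0.0000

0 0 source 1.2000
1 3 load 0.0000
2 6 source -0.2400
3 9 load 0.0000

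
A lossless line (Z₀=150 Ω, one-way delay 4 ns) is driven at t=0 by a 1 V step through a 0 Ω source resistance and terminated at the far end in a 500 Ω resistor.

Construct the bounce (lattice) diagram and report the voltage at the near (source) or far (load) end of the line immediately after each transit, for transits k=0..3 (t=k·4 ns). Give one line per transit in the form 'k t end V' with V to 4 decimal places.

0 0 source 1.0000
1 4 load 1.5385
2 8 source 1.0000
3 12 load 0.7101

Γ_L=0.538462, Γ_S=-1.000000; launch V₁=1·150/150=1.000000
k=0 src: V=1.0000
k=1 load: inc=1.000000, refl=1.000000·0.538462=0.5385; V=0.000000+1.000000+0.538462=1.5385
k=2 src: inc=0.538462, refl=0.538462·-1.000000=-0.5385; V=1.000000+0.538462+-0.538462=1.0000
k=3 load: inc=-0.538462, refl=-0.538462·0.538462=-0.2899; V=1.538462+-0.538462+-0.289941=0.7101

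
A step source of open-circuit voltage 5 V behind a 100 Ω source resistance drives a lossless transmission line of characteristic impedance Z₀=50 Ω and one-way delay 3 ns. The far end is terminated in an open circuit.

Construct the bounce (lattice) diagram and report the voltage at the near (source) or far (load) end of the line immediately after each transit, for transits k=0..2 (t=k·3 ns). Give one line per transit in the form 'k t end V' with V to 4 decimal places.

Γ_L=1.000000, Γ_S=0.333333; launch V₁=5·50/150=1.666667
k=0 src: V=1.6667
k=1 load: inc=1.666667, refl=1.666667·1.000000=1.6667; V=0.000000+1.666667+1.666667=3.3333
k=2 src: inc=1.666667, refl=1.666667·0.333333=0.5556; V=1.666667+1.666667+0.555556=3.8889

0 0 source 1.6667
1 3 load 3.3333
2 6 source 3.8889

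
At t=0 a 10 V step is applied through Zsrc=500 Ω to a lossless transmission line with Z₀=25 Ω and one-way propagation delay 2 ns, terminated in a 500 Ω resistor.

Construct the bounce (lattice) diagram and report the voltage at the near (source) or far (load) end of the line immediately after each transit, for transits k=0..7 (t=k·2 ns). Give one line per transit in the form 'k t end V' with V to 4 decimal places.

0 0 source 0.4762
1 2 load 0.9070
2 4 source 1.2968
3 6 load 1.6495
4 8 source 1.9686
5 10 load 2.2573
6 12 source 2.5185
7 14 load 2.7549

Γ_L=0.904762, Γ_S=0.904762; launch V₁=10·25/525=0.476190
k=0 src: V=0.4762
k=1 load: inc=0.476190, refl=0.476190·0.904762=0.4308; V=0.000000+0.476190+0.430839=0.9070
k=2 src: inc=0.430839, refl=0.430839·0.904762=0.3898; V=0.476190+0.430839+0.389807=1.2968
k=3 load: inc=0.389807, refl=0.389807·0.904762=0.3527; V=0.907029+0.389807+0.352682=1.6495
k=4 src: inc=0.352682, refl=0.352682·0.904762=0.3191; V=1.296836+0.352682+0.319093=1.9686
k=5 load: inc=0.319093, refl=0.319093·0.904762=0.2887; V=1.649518+0.319093+0.288704=2.2573
k=6 src: inc=0.288704, refl=0.288704·0.904762=0.2612; V=1.968612+0.288704+0.261208=2.5185
k=7 load: inc=0.261208, refl=0.261208·0.904762=0.2363; V=2.257316+0.261208+0.236331=2.7549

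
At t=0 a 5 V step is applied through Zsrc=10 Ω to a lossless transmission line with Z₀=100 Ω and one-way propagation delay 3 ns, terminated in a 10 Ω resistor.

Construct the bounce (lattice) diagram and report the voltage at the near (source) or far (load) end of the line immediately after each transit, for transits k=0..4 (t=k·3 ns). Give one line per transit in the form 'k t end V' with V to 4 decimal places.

0 0 source 4.5455
1 3 load 0.8264
2 6 source 3.8693
3 9 load 1.3797
4 12 source 3.4166

Γ_L=-0.818182, Γ_S=-0.818182; launch V₁=5·100/110=4.545455
k=0 src: V=4.5455
k=1 load: inc=4.545455, refl=4.545455·-0.818182=-3.7190; V=0.000000+4.545455+-3.719008=0.8264
k=2 src: inc=-3.719008, refl=-3.719008·-0.818182=3.0428; V=4.545455+-3.719008+3.042825=3.8693
k=3 load: inc=3.042825, refl=3.042825·-0.818182=-2.4896; V=0.826446+3.042825+-2.489584=1.3797
k=4 src: inc=-2.489584, refl=-2.489584·-0.818182=2.0369; V=3.869271+-2.489584+2.036932=3.4166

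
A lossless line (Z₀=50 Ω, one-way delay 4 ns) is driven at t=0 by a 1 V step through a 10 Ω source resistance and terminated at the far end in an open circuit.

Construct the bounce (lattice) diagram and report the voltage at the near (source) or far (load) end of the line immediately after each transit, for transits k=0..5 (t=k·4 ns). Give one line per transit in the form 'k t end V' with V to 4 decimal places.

0 0 source 0.8333
1 4 load 1.6667
2 8 source 1.1111
3 12 load 0.5556
4 16 source 0.9259
5 20 load 1.2963

Γ_L=1.000000, Γ_S=-0.666667; launch V₁=1·50/60=0.833333
k=0 src: V=0.8333
k=1 load: inc=0.833333, refl=0.833333·1.000000=0.8333; V=0.000000+0.833333+0.833333=1.6667
k=2 src: inc=0.833333, refl=0.833333·-0.666667=-0.5556; V=0.833333+0.833333+-0.555556=1.1111
k=3 load: inc=-0.555556, refl=-0.555556·1.000000=-0.5556; V=1.666667+-0.555556+-0.555556=0.5556
k=4 src: inc=-0.555556, refl=-0.555556·-0.666667=0.3704; V=1.111111+-0.555556+0.370370=0.9259
k=5 load: inc=0.370370, refl=0.370370·1.000000=0.3704; V=0.555556+0.370370+0.370370=1.2963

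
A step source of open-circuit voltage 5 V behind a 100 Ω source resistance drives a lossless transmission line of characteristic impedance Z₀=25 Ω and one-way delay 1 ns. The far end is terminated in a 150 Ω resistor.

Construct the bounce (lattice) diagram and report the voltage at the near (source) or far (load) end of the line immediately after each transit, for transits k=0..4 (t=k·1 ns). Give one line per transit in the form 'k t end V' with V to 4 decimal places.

Γ_L=0.714286, Γ_S=0.600000; launch V₁=5·25/125=1.000000
k=0 src: V=1.0000
k=1 load: inc=1.000000, refl=1.000000·0.714286=0.7143; V=0.000000+1.000000+0.714286=1.7143
k=2 src: inc=0.714286, refl=0.714286·0.600000=0.4286; V=1.000000+0.714286+0.428571=2.1429
k=3 load: inc=0.428571, refl=0.428571·0.714286=0.3061; V=1.714286+0.428571+0.306122=2.4490
k=4 src: inc=0.306122, refl=0.306122·0.600000=0.1837; V=2.142857+0.306122+0.183673=2.6327

0 0 source 1.0000
1 1 load 1.7143
2 2 source 2.1429
3 3 load 2.4490
4 4 source 2.6327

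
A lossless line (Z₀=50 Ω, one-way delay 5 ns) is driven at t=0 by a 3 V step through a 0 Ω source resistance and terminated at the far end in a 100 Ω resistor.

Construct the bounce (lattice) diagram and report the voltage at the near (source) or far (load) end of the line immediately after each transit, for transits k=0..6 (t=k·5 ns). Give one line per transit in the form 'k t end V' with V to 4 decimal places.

Γ_L=0.333333, Γ_S=-1.000000; launch V₁=3·50/50=3.000000
k=0 src: V=3.0000
k=1 load: inc=3.000000, refl=3.000000·0.333333=1.0000; V=0.000000+3.000000+1.000000=4.0000
k=2 src: inc=1.000000, refl=1.000000·-1.000000=-1.0000; V=3.000000+1.000000+-1.000000=3.0000
k=3 load: inc=-1.000000, refl=-1.000000·0.333333=-0.3333; V=4.000000+-1.000000+-0.333333=2.6667
k=4 src: inc=-0.333333, refl=-0.333333·-1.000000=0.3333; V=3.000000+-0.333333+0.333333=3.0000
k=5 load: inc=0.333333, refl=0.333333·0.333333=0.1111; V=2.666667+0.333333+0.111111=3.1111
k=6 src: inc=0.111111, refl=0.111111·-1.000000=-0.1111; V=3.000000+0.111111+-0.111111=3.0000

0 0 source 3.0000
1 5 load 4.0000
2 10 source 3.0000
3 15 load 2.6667
4 20 source 3.0000
5 25 load 3.1111
6 30 source 3.0000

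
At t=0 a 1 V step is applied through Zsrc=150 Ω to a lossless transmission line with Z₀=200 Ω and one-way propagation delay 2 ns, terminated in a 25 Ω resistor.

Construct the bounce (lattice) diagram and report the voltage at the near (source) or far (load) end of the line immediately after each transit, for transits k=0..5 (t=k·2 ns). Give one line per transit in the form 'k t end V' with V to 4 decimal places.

0 0 source 0.5714
1 2 load 0.1270
2 4 source 0.1905
3 6 load 0.1411
4 8 source 0.1481
5 10 load 0.1427

Γ_L=-0.777778, Γ_S=-0.142857; launch V₁=1·200/350=0.571429
k=0 src: V=0.5714
k=1 load: inc=0.571429, refl=0.571429·-0.777778=-0.4444; V=0.000000+0.571429+-0.444444=0.1270
k=2 src: inc=-0.444444, refl=-0.444444·-0.142857=0.0635; V=0.571429+-0.444444+0.063492=0.1905
k=3 load: inc=0.063492, refl=0.063492·-0.777778=-0.0494; V=0.126984+0.063492+-0.049383=0.1411
k=4 src: inc=-0.049383, refl=-0.049383·-0.142857=0.0071; V=0.190476+-0.049383+0.007055=0.1481
k=5 load: inc=0.007055, refl=0.007055·-0.777778=-0.0055; V=0.141093+0.007055+-0.005487=0.1427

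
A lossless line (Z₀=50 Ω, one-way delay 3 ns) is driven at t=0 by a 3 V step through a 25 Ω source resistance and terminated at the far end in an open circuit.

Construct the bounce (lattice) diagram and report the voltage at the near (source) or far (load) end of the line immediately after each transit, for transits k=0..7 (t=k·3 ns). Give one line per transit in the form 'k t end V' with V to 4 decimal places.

0 0 source 2.0000
1 3 load 4.0000
2 6 source 3.3333
3 9 load 2.6667
4 12 source 2.8889
5 15 load 3.1111
6 18 source 3.0370
7 21 load 2.9630

Γ_L=1.000000, Γ_S=-0.333333; launch V₁=3·50/75=2.000000
k=0 src: V=2.0000
k=1 load: inc=2.000000, refl=2.000000·1.000000=2.0000; V=0.000000+2.000000+2.000000=4.0000
k=2 src: inc=2.000000, refl=2.000000·-0.333333=-0.6667; V=2.000000+2.000000+-0.666667=3.3333
k=3 load: inc=-0.666667, refl=-0.666667·1.000000=-0.6667; V=4.000000+-0.666667+-0.666667=2.6667
k=4 src: inc=-0.666667, refl=-0.666667·-0.333333=0.2222; V=3.333333+-0.666667+0.222222=2.8889
k=5 load: inc=0.222222, refl=0.222222·1.000000=0.2222; V=2.666667+0.222222+0.222222=3.1111
k=6 src: inc=0.222222, refl=0.222222·-0.333333=-0.0741; V=2.888889+0.222222+-0.074074=3.0370
k=7 load: inc=-0.074074, refl=-0.074074·1.000000=-0.0741; V=3.111111+-0.074074+-0.074074=2.9630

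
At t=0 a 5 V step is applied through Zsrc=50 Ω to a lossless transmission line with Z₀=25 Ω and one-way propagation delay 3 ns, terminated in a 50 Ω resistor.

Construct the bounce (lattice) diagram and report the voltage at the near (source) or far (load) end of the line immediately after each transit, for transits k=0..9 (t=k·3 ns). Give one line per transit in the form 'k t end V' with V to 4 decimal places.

Γ_L=0.333333, Γ_S=0.333333; launch V₁=5·25/75=1.666667
k=0 src: V=1.6667
k=1 load: inc=1.666667, refl=1.666667·0.333333=0.5556; V=0.000000+1.666667+0.555556=2.2222
k=2 src: inc=0.555556, refl=0.555556·0.333333=0.1852; V=1.666667+0.555556+0.185185=2.4074
k=3 load: inc=0.185185, refl=0.185185·0.333333=0.0617; V=2.222222+0.185185+0.061728=2.4691
k=4 src: inc=0.061728, refl=0.061728·0.333333=0.0206; V=2.407407+0.061728+0.020576=2.4897
k=5 load: inc=0.020576, refl=0.020576·0.333333=0.0069; V=2.469136+0.020576+0.006859=2.4966
k=6 src: inc=0.006859, refl=0.006859·0.333333=0.0023; V=2.489712+0.006859+0.002286=2.4989
k=7 load: inc=0.002286, refl=0.002286·0.333333=0.0008; V=2.496571+0.002286+0.000762=2.4996
k=8 src: inc=0.000762, refl=0.000762·0.333333=0.0003; V=2.498857+0.000762+0.000254=2.4999
k=9 load: inc=0.000254, refl=0.000254·0.333333=0.0001; V=2.499619+0.000254+0.000085=2.5000

0 0 source 1.6667
1 3 load 2.2222
2 6 source 2.4074
3 9 load 2.4691
4 12 source 2.4897
5 15 load 2.4966
6 18 source 2.4989
7 21 load 2.4996
8 24 source 2.4999
9 27 load 2.5000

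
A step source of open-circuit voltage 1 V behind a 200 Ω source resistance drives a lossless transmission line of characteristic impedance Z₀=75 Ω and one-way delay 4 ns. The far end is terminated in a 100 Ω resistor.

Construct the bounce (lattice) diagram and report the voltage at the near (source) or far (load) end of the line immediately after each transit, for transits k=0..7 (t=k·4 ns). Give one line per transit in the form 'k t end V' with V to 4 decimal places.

0 0 source 0.2727
1 4 load 0.3117
2 8 source 0.3294
3 12 load 0.3319
4 16 source 0.3331
5 20 load 0.3332
6 24 source 0.3333
7 28 load 0.3333

Γ_L=0.142857, Γ_S=0.454545; launch V₁=1·75/275=0.272727
k=0 src: V=0.2727
k=1 load: inc=0.272727, refl=0.272727·0.142857=0.0390; V=0.000000+0.272727+0.038961=0.3117
k=2 src: inc=0.038961, refl=0.038961·0.454545=0.0177; V=0.272727+0.038961+0.017710=0.3294
k=3 load: inc=0.017710, refl=0.017710·0.142857=0.0025; V=0.311688+0.017710+0.002530=0.3319
k=4 src: inc=0.002530, refl=0.002530·0.454545=0.0011; V=0.329398+0.002530+0.001150=0.3331
k=5 load: inc=0.001150, refl=0.001150·0.142857=0.0002; V=0.331928+0.001150+0.000164=0.3332
k=6 src: inc=0.000164, refl=0.000164·0.454545=0.0001; V=0.333078+0.000164+0.000075=0.3333
k=7 load: inc=0.000075, refl=0.000075·0.142857=0.0000; V=0.333242+0.000075+0.000011=0.3333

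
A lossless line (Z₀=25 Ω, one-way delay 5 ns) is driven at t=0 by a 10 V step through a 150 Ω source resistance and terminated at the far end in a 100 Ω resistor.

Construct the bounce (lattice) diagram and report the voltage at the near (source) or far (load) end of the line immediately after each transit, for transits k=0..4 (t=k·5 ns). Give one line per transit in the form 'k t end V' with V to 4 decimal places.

0 0 source 1.4286
1 5 load 2.2857
2 10 source 2.8980
3 15 load 3.2653
4 20 source 3.5277

Γ_L=0.600000, Γ_S=0.714286; launch V₁=10·25/175=1.428571
k=0 src: V=1.4286
k=1 load: inc=1.428571, refl=1.428571·0.600000=0.8571; V=0.000000+1.428571+0.857143=2.2857
k=2 src: inc=0.857143, refl=0.857143·0.714286=0.6122; V=1.428571+0.857143+0.612245=2.8980
k=3 load: inc=0.612245, refl=0.612245·0.600000=0.3673; V=2.285714+0.612245+0.367347=3.2653
k=4 src: inc=0.367347, refl=0.367347·0.714286=0.2624; V=2.897959+0.367347+0.262391=3.5277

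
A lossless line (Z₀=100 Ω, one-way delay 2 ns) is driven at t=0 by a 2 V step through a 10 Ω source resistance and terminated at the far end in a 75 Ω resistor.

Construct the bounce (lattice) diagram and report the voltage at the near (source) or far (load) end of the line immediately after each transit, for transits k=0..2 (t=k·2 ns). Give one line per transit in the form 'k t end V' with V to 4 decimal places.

Γ_L=-0.142857, Γ_S=-0.818182; launch V₁=2·100/110=1.818182
k=0 src: V=1.8182
k=1 load: inc=1.818182, refl=1.818182·-0.142857=-0.2597; V=0.000000+1.818182+-0.259740=1.5584
k=2 src: inc=-0.259740, refl=-0.259740·-0.818182=0.2125; V=1.818182+-0.259740+0.212515=1.7710

0 0 source 1.8182
1 2 load 1.5584
2 4 source 1.7710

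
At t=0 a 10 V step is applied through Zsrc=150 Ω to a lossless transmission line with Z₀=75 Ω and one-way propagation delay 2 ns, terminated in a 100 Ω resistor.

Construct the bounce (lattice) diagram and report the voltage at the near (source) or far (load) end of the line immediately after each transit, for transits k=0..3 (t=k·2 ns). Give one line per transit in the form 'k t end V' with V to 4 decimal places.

0 0 source 3.3333
1 2 load 3.8095
2 4 source 3.9683
3 6 load 3.9909

Γ_L=0.142857, Γ_S=0.333333; launch V₁=10·75/225=3.333333
k=0 src: V=3.3333
k=1 load: inc=3.333333, refl=3.333333·0.142857=0.4762; V=0.000000+3.333333+0.476190=3.8095
k=2 src: inc=0.476190, refl=0.476190·0.333333=0.1587; V=3.333333+0.476190+0.158730=3.9683
k=3 load: inc=0.158730, refl=0.158730·0.142857=0.0227; V=3.809524+0.158730+0.022676=3.9909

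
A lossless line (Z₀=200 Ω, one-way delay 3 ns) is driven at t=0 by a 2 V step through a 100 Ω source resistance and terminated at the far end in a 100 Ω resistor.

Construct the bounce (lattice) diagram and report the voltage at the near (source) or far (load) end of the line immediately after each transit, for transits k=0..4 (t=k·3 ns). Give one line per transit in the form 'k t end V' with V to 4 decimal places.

Γ_L=-0.333333, Γ_S=-0.333333; launch V₁=2·200/300=1.333333
k=0 src: V=1.3333
k=1 load: inc=1.333333, refl=1.333333·-0.333333=-0.4444; V=0.000000+1.333333+-0.444444=0.8889
k=2 src: inc=-0.444444, refl=-0.444444·-0.333333=0.1481; V=1.333333+-0.444444+0.148148=1.0370
k=3 load: inc=0.148148, refl=0.148148·-0.333333=-0.0494; V=0.888889+0.148148+-0.049383=0.9877
k=4 src: inc=-0.049383, refl=-0.049383·-0.333333=0.0165; V=1.037037+-0.049383+0.016461=1.0041

0 0 source 1.3333
1 3 load 0.8889
2 6 source 1.0370
3 9 load 0.9877
4 12 source 1.0041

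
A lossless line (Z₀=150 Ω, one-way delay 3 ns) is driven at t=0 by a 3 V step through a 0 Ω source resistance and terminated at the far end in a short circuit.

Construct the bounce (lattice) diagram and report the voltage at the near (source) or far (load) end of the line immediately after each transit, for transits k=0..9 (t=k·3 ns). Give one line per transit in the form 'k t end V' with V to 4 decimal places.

Γ_L=-1.000000, Γ_S=-1.000000; launch V₁=3·150/150=3.000000
k=0 src: V=3.0000
k=1 load: inc=3.000000, refl=3.000000·-1.000000=-3.0000; V=0.000000+3.000000+-3.000000=0.0000
k=2 src: inc=-3.000000, refl=-3.000000·-1.000000=3.0000; V=3.000000+-3.000000+3.000000=3.0000
k=3 load: inc=3.000000, refl=3.000000·-1.000000=-3.0000; V=0.000000+3.000000+-3.000000=0.0000
k=4 src: inc=-3.000000, refl=-3.000000·-1.000000=3.0000; V=3.000000+-3.000000+3.000000=3.0000
k=5 load: inc=3.000000, refl=3.000000·-1.000000=-3.0000; V=0.000000+3.000000+-3.000000=0.0000
k=6 src: inc=-3.000000, refl=-3.000000·-1.000000=3.0000; V=3.000000+-3.000000+3.000000=3.0000
k=7 load: inc=3.000000, refl=3.000000·-1.000000=-3.0000; V=0.000000+3.000000+-3.000000=0.0000
k=8 src: inc=-3.000000, refl=-3.000000·-1.000000=3.0000; V=3.000000+-3.000000+3.000000=3.0000
k=9 load: inc=3.000000, refl=3.000000·-1.000000=-3.0000; V=0.000000+3.000000+-3.000000=0.0000

0 0 source 3.0000
1 3 load 0.0000
2 6 source 3.0000
3 9 load 0.0000
4 12 source 3.0000
5 15 load 0.0000
6 18 source 3.0000
7 21 load 0.0000
8 24 source 3.0000
9 27 load 0.0000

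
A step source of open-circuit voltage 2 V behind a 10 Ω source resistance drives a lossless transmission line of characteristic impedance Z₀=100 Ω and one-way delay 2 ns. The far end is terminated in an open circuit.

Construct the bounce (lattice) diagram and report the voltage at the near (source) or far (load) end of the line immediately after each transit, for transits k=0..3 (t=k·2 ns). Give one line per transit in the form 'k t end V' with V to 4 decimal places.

0 0 source 1.8182
1 2 load 3.6364
2 4 source 2.1488
3 6 load 0.6612

Γ_L=1.000000, Γ_S=-0.818182; launch V₁=2·100/110=1.818182
k=0 src: V=1.8182
k=1 load: inc=1.818182, refl=1.818182·1.000000=1.8182; V=0.000000+1.818182+1.818182=3.6364
k=2 src: inc=1.818182, refl=1.818182·-0.818182=-1.4876; V=1.818182+1.818182+-1.487603=2.1488
k=3 load: inc=-1.487603, refl=-1.487603·1.000000=-1.4876; V=3.636364+-1.487603+-1.487603=0.6612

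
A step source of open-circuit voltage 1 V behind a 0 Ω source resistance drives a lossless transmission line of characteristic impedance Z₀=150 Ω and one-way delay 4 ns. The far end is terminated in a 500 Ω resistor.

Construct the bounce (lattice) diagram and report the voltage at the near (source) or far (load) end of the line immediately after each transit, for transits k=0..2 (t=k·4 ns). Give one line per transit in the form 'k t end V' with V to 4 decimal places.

0 0 source 1.0000
1 4 load 1.5385
2 8 source 1.0000

Γ_L=0.538462, Γ_S=-1.000000; launch V₁=1·150/150=1.000000
k=0 src: V=1.0000
k=1 load: inc=1.000000, refl=1.000000·0.538462=0.5385; V=0.000000+1.000000+0.538462=1.5385
k=2 src: inc=0.538462, refl=0.538462·-1.000000=-0.5385; V=1.000000+0.538462+-0.538462=1.0000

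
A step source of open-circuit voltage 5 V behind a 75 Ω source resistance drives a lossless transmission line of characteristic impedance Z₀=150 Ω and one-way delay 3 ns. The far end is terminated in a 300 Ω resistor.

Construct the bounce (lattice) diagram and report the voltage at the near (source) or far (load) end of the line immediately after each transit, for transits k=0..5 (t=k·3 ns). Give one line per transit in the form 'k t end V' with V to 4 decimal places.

0 0 source 3.3333
1 3 load 4.4444
2 6 source 4.0741
3 9 load 3.9506
4 12 source 3.9918
5 15 load 4.0055

Γ_L=0.333333, Γ_S=-0.333333; launch V₁=5·150/225=3.333333
k=0 src: V=3.3333
k=1 load: inc=3.333333, refl=3.333333·0.333333=1.1111; V=0.000000+3.333333+1.111111=4.4444
k=2 src: inc=1.111111, refl=1.111111·-0.333333=-0.3704; V=3.333333+1.111111+-0.370370=4.0741
k=3 load: inc=-0.370370, refl=-0.370370·0.333333=-0.1235; V=4.444444+-0.370370+-0.123457=3.9506
k=4 src: inc=-0.123457, refl=-0.123457·-0.333333=0.0412; V=4.074074+-0.123457+0.041152=3.9918
k=5 load: inc=0.041152, refl=0.041152·0.333333=0.0137; V=3.950617+0.041152+0.013717=4.0055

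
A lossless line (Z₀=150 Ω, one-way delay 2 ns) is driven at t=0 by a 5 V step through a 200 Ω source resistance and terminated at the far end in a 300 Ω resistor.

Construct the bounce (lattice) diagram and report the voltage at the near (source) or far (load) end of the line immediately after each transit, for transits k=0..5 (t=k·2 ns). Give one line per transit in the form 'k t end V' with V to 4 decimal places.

Γ_L=0.333333, Γ_S=0.142857; launch V₁=5·150/350=2.142857
k=0 src: V=2.1429
k=1 load: inc=2.142857, refl=2.142857·0.333333=0.7143; V=0.000000+2.142857+0.714286=2.8571
k=2 src: inc=0.714286, refl=0.714286·0.142857=0.1020; V=2.142857+0.714286+0.102041=2.9592
k=3 load: inc=0.102041, refl=0.102041·0.333333=0.0340; V=2.857143+0.102041+0.034014=2.9932
k=4 src: inc=0.034014, refl=0.034014·0.142857=0.0049; V=2.959184+0.034014+0.004859=2.9981
k=5 load: inc=0.004859, refl=0.004859·0.333333=0.0016; V=2.993197+0.004859+0.001620=2.9997

0 0 source 2.1429
1 2 load 2.8571
2 4 source 2.9592
3 6 load 2.9932
4 8 source 2.9981
5 10 load 2.9997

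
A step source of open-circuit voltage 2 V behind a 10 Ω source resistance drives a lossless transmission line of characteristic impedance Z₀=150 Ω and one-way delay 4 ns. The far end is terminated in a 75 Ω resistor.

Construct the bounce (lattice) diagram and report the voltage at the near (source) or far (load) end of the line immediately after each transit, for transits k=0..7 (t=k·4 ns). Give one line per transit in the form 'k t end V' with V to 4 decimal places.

0 0 source 1.8750
1 4 load 1.2500
2 8 source 1.7969
3 12 load 1.6146
4 16 source 1.7741
5 20 load 1.7209
6 24 source 1.7674
7 28 load 1.7519

Γ_L=-0.333333, Γ_S=-0.875000; launch V₁=2·150/160=1.875000
k=0 src: V=1.8750
k=1 load: inc=1.875000, refl=1.875000·-0.333333=-0.6250; V=0.000000+1.875000+-0.625000=1.2500
k=2 src: inc=-0.625000, refl=-0.625000·-0.875000=0.5469; V=1.875000+-0.625000+0.546875=1.7969
k=3 load: inc=0.546875, refl=0.546875·-0.333333=-0.1823; V=1.250000+0.546875+-0.182292=1.6146
k=4 src: inc=-0.182292, refl=-0.182292·-0.875000=0.1595; V=1.796875+-0.182292+0.159505=1.7741
k=5 load: inc=0.159505, refl=0.159505·-0.333333=-0.0532; V=1.614583+0.159505+-0.053168=1.7209
k=6 src: inc=-0.053168, refl=-0.053168·-0.875000=0.0465; V=1.774089+-0.053168+0.046522=1.7674
k=7 load: inc=0.046522, refl=0.046522·-0.333333=-0.0155; V=1.720920+0.046522+-0.015507=1.7519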